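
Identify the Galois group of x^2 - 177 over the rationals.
Gal(K/Q) = Z/2Z (cyclic of order 2)

x^2 - 177 is irreducible over Q since 177 is not a rational square. The splitting field Q(sqrt(177)) has degree 2 over Q, and its unique nontrivial automorphism is sqrt(177) ↦ -sqrt(177). Hence Gal(Q(sqrt(177))/Q) = Z/2Z.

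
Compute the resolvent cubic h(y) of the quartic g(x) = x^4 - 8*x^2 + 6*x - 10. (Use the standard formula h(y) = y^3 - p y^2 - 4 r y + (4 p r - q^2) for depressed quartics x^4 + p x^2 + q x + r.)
h(y) = y^3 + 8*y^2 + 40*y + 284

Identify coefficients: p = -8, q = 6, r = -10.
Plug into h(y) = y^3 - p y^2 - 4 r y + (4 p r - q^2):
  h(y) = y^3 - (-8) y^2 - 4*(-10) y + (4*(-8)*(-10) - (6)^2)
       = y^3 + (8) y^2 + (40) y + (284).
Simplifying: h(y) = y^3 + 8*y^2 + 40*y + 284.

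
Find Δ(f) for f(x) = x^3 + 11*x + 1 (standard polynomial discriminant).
Δ = -5351

For a depressed cubic x^3 + p x + q the discriminant is Δ = -4 p^3 - 27 q^2 = -4*(11)^3 - 27*(1)^2 = -5324 - 27 = -5351.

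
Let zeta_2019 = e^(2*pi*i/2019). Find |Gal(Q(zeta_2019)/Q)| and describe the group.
|Gal(Q(zeta_2019)/Q)| = phi(2019) = 1344; group ≅ (Z/2019Z)^* ≅ Z/2Z × Z/672Z

The n-th cyclotomic polynomial Φ_2019(x) is the minimal polynomial of zeta_2019 over Q and has degree phi(2019) = 1344. So Q(zeta_2019) is a degree-1344 Galois extension with Galois group (Z/2019Z)^*. By CRT, (Z/2019Z)^* ≅ (Z/3Z)^* × (Z/673Z)^*. Each prime-power unit group is (Z/3Z)^* ≅ Z/2Z; (Z/673Z)^* ≅ Z/672Z. Hence Gal(Q(zeta_2019)/Q) ≅ Z/2Z × Z/672Z.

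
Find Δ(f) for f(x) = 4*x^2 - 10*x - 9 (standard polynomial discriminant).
Δ = 244

For a quadratic a x^2 + b x + c the discriminant is Δ = b^2 - 4ac = (-10)^2 - 4*(4)*(-9) = 100 - (-144) = 244.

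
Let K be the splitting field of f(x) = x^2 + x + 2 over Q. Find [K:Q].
[K:Q] = 2

The discriminant of x^2 + (1)*x + (2) is b^2 - 4c = 1 - (8) = -7. Since -7 is not a perfect square in Q, the polynomial is irreducible over Q. Its two roots generate a degree-2 extension, so [K:Q] = 2.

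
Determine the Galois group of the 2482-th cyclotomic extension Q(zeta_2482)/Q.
|Gal(Q(zeta_2482)/Q)| = phi(2482) = 1152; group ≅ (Z/2482Z)^* ≅ Z/16Z × Z/72Z

The n-th cyclotomic polynomial Φ_2482(x) is the minimal polynomial of zeta_2482 over Q and has degree phi(2482) = 1152. So Q(zeta_2482) is a degree-1152 Galois extension with Galois group (Z/2482Z)^*. By CRT, (Z/2482Z)^* ≅ (Z/2Z)^* × (Z/17Z)^* × (Z/73Z)^*. Each prime-power unit group is (Z/2Z)^* ≅ trivial group (order 1); (Z/17Z)^* ≅ Z/16Z; (Z/73Z)^* ≅ Z/72Z. Hence Gal(Q(zeta_2482)/Q) ≅ Z/16Z × Z/72Z.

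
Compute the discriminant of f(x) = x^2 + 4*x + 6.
Δ = -8

For a quadratic a x^2 + b x + c the discriminant is Δ = b^2 - 4ac = (4)^2 - 4*(1)*(6) = 16 - (24) = -8.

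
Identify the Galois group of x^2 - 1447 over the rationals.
Gal(K/Q) = Z/2Z (cyclic of order 2)

x^2 - 1447 is irreducible over Q since 1447 is not a rational square. The splitting field Q(sqrt(1447)) has degree 2 over Q, and its unique nontrivial automorphism is sqrt(1447) ↦ -sqrt(1447). Hence Gal(Q(sqrt(1447))/Q) = Z/2Z.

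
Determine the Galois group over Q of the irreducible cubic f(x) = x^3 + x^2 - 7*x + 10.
Gal(K/Q) = S_3 (symmetric group of order 6)

Compute the discriminant of x^3 + (1)*x^2 + (-7)*x + (10): Δ = -2579. Since Δ is not a rational square, the Galois group is not contained in A_3; it must be the full S_3 (irreducibility of the cubic rules out anything smaller).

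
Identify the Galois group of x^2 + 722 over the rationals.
Gal(K/Q) = Z/2Z (cyclic of order 2)

x^2 + 722 is irreducible over Q since -722 is not a rational square. The splitting field Q(sqrt(-722)) has degree 2 over Q, and its unique nontrivial automorphism is sqrt(-722) ↦ -sqrt(-722). Hence Gal(Q(sqrt(-722))/Q) = Z/2Z.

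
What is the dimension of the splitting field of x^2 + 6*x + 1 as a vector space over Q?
[K:Q] = 2

The discriminant of x^2 + (6)*x + (1) is b^2 - 4c = 36 - (4) = 32. Since 32 is not a perfect square in Q, the polynomial is irreducible over Q. Its two roots generate a degree-2 extension, so [K:Q] = 2.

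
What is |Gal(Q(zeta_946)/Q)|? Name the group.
|Gal(Q(zeta_946)/Q)| = phi(946) = 420; group ≅ (Z/946Z)^* ≅ Z/10Z × Z/42Z

The n-th cyclotomic polynomial Φ_946(x) is the minimal polynomial of zeta_946 over Q and has degree phi(946) = 420. So Q(zeta_946) is a degree-420 Galois extension with Galois group (Z/946Z)^*. By CRT, (Z/946Z)^* ≅ (Z/2Z)^* × (Z/11Z)^* × (Z/43Z)^*. Each prime-power unit group is (Z/2Z)^* ≅ trivial group (order 1); (Z/11Z)^* ≅ Z/10Z; (Z/43Z)^* ≅ Z/42Z. Hence Gal(Q(zeta_946)/Q) ≅ Z/10Z × Z/42Z.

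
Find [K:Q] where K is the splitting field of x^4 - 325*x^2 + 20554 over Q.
[K:Q] = 4

f factors as (x^2 - 239)(x^2 - 86); the splitting field is K = Q(sqrt(239), sqrt(86)). Since 239, 86, and 20554 are all non-squares in Q, the three subfields Q(sqrt(239)), Q(sqrt(86)), Q(sqrt(20554)) are distinct degree-2 extensions, so [K:Q] = 4 (Klein four Galois group).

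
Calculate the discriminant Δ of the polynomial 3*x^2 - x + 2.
Δ = -23

For a quadratic a x^2 + b x + c the discriminant is Δ = b^2 - 4ac = (-1)^2 - 4*(3)*(2) = 1 - (24) = -23.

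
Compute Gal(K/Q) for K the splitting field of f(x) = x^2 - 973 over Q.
Gal(K/Q) = Z/2Z (cyclic of order 2)

x^2 - 973 is irreducible over Q since 973 is not a rational square. The splitting field Q(sqrt(973)) has degree 2 over Q, and its unique nontrivial automorphism is sqrt(973) ↦ -sqrt(973). Hence Gal(Q(sqrt(973))/Q) = Z/2Z.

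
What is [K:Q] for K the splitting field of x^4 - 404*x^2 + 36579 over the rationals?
[K:Q] = 4

f factors as (x^2 - 137)(x^2 - 267); the splitting field is K = Q(sqrt(137), sqrt(267)). Since 137, 267, and 36579 are all non-squares in Q, the three subfields Q(sqrt(137)), Q(sqrt(267)), Q(sqrt(36579)) are distinct degree-2 extensions, so [K:Q] = 4 (Klein four Galois group).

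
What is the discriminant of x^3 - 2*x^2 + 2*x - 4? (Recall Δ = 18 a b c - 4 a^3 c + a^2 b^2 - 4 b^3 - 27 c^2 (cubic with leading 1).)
Δ = -288

For x^3 + a x^2 + b x + c the discriminant is Δ = 18 a b c - 4 a^3 c + a^2 b^2 - 4 b^3 - 27 c^2.
Plug a = -2, b = 2, c = -4:
  18*(-2)*(2)*(-4) - 4*(-2)^3*(-4) + (-2)^2*(2)^2 - 4*(2)^3 - 27*(-4)^2
  = 288 + (-128) + 16 + (-32) + (-432)
  = -288.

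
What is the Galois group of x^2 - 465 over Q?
Gal(K/Q) = Z/2Z (cyclic of order 2)

x^2 - 465 is irreducible over Q since 465 is not a rational square. The splitting field Q(sqrt(465)) has degree 2 over Q, and its unique nontrivial automorphism is sqrt(465) ↦ -sqrt(465). Hence Gal(Q(sqrt(465))/Q) = Z/2Z.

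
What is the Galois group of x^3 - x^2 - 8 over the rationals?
Gal(K/Q) = S_3 (symmetric group of order 6)

Compute the discriminant of x^3 + (-1)*x^2 + (0)*x + (-8): Δ = -1760. Since Δ is not a rational square, the Galois group is not contained in A_3; it must be the full S_3 (irreducibility of the cubic rules out anything smaller).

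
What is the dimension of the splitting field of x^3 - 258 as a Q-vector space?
[K:Q] = 6

x^3 - 258 has one real root r = 258^(1/3) and two complex roots r*zeta_3, r*zeta_3^2 where zeta_3 = e^(2*pi*i/3). The splitting field is Q(r, zeta_3). [Q(r):Q] = 3 and [Q(zeta_3):Q] = 2 with gcd = 1, so [Q(r, zeta_3):Q] = 3 * 2 = 6.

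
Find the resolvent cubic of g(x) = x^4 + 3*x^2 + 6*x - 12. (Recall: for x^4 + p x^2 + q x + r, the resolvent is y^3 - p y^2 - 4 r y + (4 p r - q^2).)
h(y) = y^3 - 3*y^2 + 48*y - 180

Identify coefficients: p = 3, q = 6, r = -12.
Plug into h(y) = y^3 - p y^2 - 4 r y + (4 p r - q^2):
  h(y) = y^3 - (3) y^2 - 4*(-12) y + (4*(3)*(-12) - (6)^2)
       = y^3 + (-3) y^2 + (48) y + (-180).
Simplifying: h(y) = y^3 - 3*y^2 + 48*y - 180.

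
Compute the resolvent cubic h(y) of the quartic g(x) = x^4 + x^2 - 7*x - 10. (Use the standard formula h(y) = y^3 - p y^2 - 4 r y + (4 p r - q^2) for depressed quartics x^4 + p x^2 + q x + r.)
h(y) = y^3 - y^2 + 40*y - 89

Identify coefficients: p = 1, q = -7, r = -10.
Plug into h(y) = y^3 - p y^2 - 4 r y + (4 p r - q^2):
  h(y) = y^3 - (1) y^2 - 4*(-10) y + (4*(1)*(-10) - (-7)^2)
       = y^3 + (-1) y^2 + (40) y + (-89).
Simplifying: h(y) = y^3 - y^2 + 40*y - 89.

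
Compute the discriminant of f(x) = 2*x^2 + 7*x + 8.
Δ = -15

For a quadratic a x^2 + b x + c the discriminant is Δ = b^2 - 4ac = (7)^2 - 4*(2)*(8) = 49 - (64) = -15.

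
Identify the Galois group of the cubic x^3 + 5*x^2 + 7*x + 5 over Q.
Gal(K/Q) = S_3 (symmetric group of order 6)

Compute the discriminant of x^3 + (5)*x^2 + (7)*x + (5): Δ = -172. Since Δ is not a rational square, the Galois group is not contained in A_3; it must be the full S_3 (irreducibility of the cubic rules out anything smaller).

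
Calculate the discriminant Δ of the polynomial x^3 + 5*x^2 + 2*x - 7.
Δ = 985

For x^3 + a x^2 + b x + c the discriminant is Δ = 18 a b c - 4 a^3 c + a^2 b^2 - 4 b^3 - 27 c^2.
Plug a = 5, b = 2, c = -7:
  18*(5)*(2)*(-7) - 4*(5)^3*(-7) + (5)^2*(2)^2 - 4*(2)^3 - 27*(-7)^2
  = -1260 + (3500) + 100 + (-32) + (-1323)
  = 985.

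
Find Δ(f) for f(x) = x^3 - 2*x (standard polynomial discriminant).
Δ = 32

For a depressed cubic x^3 + p x + q the discriminant is Δ = -4 p^3 - 27 q^2 = -4*(-2)^3 - 27*(0)^2 = 32 - 0 = 32.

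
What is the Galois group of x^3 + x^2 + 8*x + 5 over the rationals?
Gal(K/Q) = S_3 (symmetric group of order 6)

Compute the discriminant of x^3 + (1)*x^2 + (8)*x + (5): Δ = -1959. Since Δ is not a rational square, the Galois group is not contained in A_3; it must be the full S_3 (irreducibility of the cubic rules out anything smaller).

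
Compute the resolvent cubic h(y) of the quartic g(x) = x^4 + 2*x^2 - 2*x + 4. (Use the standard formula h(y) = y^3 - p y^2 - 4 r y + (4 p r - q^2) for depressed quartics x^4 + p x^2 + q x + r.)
h(y) = y^3 - 2*y^2 - 16*y + 28

Identify coefficients: p = 2, q = -2, r = 4.
Plug into h(y) = y^3 - p y^2 - 4 r y + (4 p r - q^2):
  h(y) = y^3 - (2) y^2 - 4*(4) y + (4*(2)*(4) - (-2)^2)
       = y^3 + (-2) y^2 + (-16) y + (28).
Simplifying: h(y) = y^3 - 2*y^2 - 16*y + 28.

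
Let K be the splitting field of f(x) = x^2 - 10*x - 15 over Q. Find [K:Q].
[K:Q] = 2

The discriminant of x^2 + (-10)*x + (-15) is b^2 - 4c = 100 - (-60) = 160. Since 160 is not a perfect square in Q, the polynomial is irreducible over Q. Its two roots generate a degree-2 extension, so [K:Q] = 2.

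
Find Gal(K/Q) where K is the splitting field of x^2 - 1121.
Gal(K/Q) = Z/2Z (cyclic of order 2)

x^2 - 1121 is irreducible over Q since 1121 is not a rational square. The splitting field Q(sqrt(1121)) has degree 2 over Q, and its unique nontrivial automorphism is sqrt(1121) ↦ -sqrt(1121). Hence Gal(Q(sqrt(1121))/Q) = Z/2Z.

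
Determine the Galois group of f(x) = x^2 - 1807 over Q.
Gal(K/Q) = Z/2Z (cyclic of order 2)

x^2 - 1807 is irreducible over Q since 1807 is not a rational square. The splitting field Q(sqrt(1807)) has degree 2 over Q, and its unique nontrivial automorphism is sqrt(1807) ↦ -sqrt(1807). Hence Gal(Q(sqrt(1807))/Q) = Z/2Z.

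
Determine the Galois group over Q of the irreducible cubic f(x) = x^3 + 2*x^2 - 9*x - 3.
Gal(K/Q) = S_3 (symmetric group of order 6)

Compute the discriminant of x^3 + (2)*x^2 + (-9)*x + (-3): Δ = 4065. Since Δ is not a rational square, the Galois group is not contained in A_3; it must be the full S_3 (irreducibility of the cubic rules out anything smaller).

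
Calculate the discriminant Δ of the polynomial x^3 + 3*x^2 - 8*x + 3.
Δ = 761

For x^3 + a x^2 + b x + c the discriminant is Δ = 18 a b c - 4 a^3 c + a^2 b^2 - 4 b^3 - 27 c^2.
Plug a = 3, b = -8, c = 3:
  18*(3)*(-8)*(3) - 4*(3)^3*(3) + (3)^2*(-8)^2 - 4*(-8)^3 - 27*(3)^2
  = -1296 + (-324) + 576 + (2048) + (-243)
  = 761.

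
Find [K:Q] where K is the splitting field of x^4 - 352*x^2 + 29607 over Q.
[K:Q] = 4

f factors as (x^2 - 213)(x^2 - 139); the splitting field is K = Q(sqrt(213), sqrt(139)). Since 213, 139, and 29607 are all non-squares in Q, the three subfields Q(sqrt(213)), Q(sqrt(139)), Q(sqrt(29607)) are distinct degree-2 extensions, so [K:Q] = 4 (Klein four Galois group).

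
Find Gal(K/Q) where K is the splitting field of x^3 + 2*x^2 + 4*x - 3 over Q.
Gal(K/Q) = S_3 (symmetric group of order 6)

Compute the discriminant of x^3 + (2)*x^2 + (4)*x + (-3): Δ = -771. Since Δ is not a rational square, the Galois group is not contained in A_3; it must be the full S_3 (irreducibility of the cubic rules out anything smaller).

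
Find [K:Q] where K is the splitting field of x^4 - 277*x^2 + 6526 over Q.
[K:Q] = 4

f factors as (x^2 - 26)(x^2 - 251); the splitting field is K = Q(sqrt(26), sqrt(251)). Since 26, 251, and 6526 are all non-squares in Q, the three subfields Q(sqrt(26)), Q(sqrt(251)), Q(sqrt(6526)) are distinct degree-2 extensions, so [K:Q] = 4 (Klein four Galois group).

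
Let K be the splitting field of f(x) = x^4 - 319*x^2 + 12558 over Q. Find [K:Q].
[K:Q] = 4

f factors as (x^2 - 273)(x^2 - 46); the splitting field is K = Q(sqrt(273), sqrt(46)). Since 273, 46, and 12558 are all non-squares in Q, the three subfields Q(sqrt(273)), Q(sqrt(46)), Q(sqrt(12558)) are distinct degree-2 extensions, so [K:Q] = 4 (Klein four Galois group).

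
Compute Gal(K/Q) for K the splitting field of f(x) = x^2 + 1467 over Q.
Gal(K/Q) = Z/2Z (cyclic of order 2)

x^2 + 1467 is irreducible over Q since -1467 is not a rational square. The splitting field Q(sqrt(-1467)) has degree 2 over Q, and its unique nontrivial automorphism is sqrt(-1467) ↦ -sqrt(-1467). Hence Gal(Q(sqrt(-1467))/Q) = Z/2Z.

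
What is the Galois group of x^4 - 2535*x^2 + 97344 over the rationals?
Gal(K/Q) = Z/2Z (cyclic of order 2)

f factors as (x^2 - 2496)(x^2 - 39), so the splitting field is K = Q(sqrt(2496), sqrt(39)). The squarefree part of 2496 is 39 and the squarefree part of 39 is also 39, so sqrt(2496) and sqrt(39) are both rational multiples of sqrt(39). Hence Q(sqrt(2496)) = Q(sqrt(39)) = Q(sqrt(39)), and the splitting field collapses to a single degree-2 extension with Galois group Z/2Z.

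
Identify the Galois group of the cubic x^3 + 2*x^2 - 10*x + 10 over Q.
Gal(K/Q) = S_3 (symmetric group of order 6)

Compute the discriminant of x^3 + (2)*x^2 + (-10)*x + (10): Δ = -2220. Since Δ is not a rational square, the Galois group is not contained in A_3; it must be the full S_3 (irreducibility of the cubic rules out anything smaller).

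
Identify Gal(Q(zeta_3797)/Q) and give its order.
|Gal(Q(zeta_3797)/Q)| = phi(3797) = 3796; group ≅ (Z/3797Z)^* ≅ Z/3796Z

The n-th cyclotomic polynomial Φ_3797(x) is the minimal polynomial of zeta_3797 over Q and has degree phi(3797) = 3796. So Q(zeta_3797) is a degree-3796 Galois extension with Galois group (Z/3797Z)^*. (Z/3797Z)^* is cyclic since 3797 is an odd prime power (or 4). Hence Gal(Q(zeta_3797)/Q) ≅ Z/3796Z.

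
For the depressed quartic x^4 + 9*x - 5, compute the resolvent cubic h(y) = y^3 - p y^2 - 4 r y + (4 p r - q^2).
h(y) = y^3 + 20*y - 81

Identify coefficients: p = 0, q = 9, r = -5.
Plug into h(y) = y^3 - p y^2 - 4 r y + (4 p r - q^2):
  h(y) = y^3 - (0) y^2 - 4*(-5) y + (4*(0)*(-5) - (9)^2)
       = y^3 + (0) y^2 + (20) y + (-81).
Simplifying: h(y) = y^3 + 20*y - 81.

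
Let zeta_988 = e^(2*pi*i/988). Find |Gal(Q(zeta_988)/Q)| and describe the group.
|Gal(Q(zeta_988)/Q)| = phi(988) = 432; group ≅ (Z/988Z)^* ≅ Z/2Z × Z/12Z × Z/18Z

The n-th cyclotomic polynomial Φ_988(x) is the minimal polynomial of zeta_988 over Q and has degree phi(988) = 432. So Q(zeta_988) is a degree-432 Galois extension with Galois group (Z/988Z)^*. By CRT, (Z/988Z)^* ≅ (Z/4Z)^* × (Z/13Z)^* × (Z/19Z)^*. Each prime-power unit group is (Z/4Z)^* ≅ Z/2Z; (Z/13Z)^* ≅ Z/12Z; (Z/19Z)^* ≅ Z/18Z. Hence Gal(Q(zeta_988)/Q) ≅ Z/2Z × Z/12Z × Z/18Z.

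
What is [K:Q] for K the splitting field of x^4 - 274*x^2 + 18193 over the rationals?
[K:Q] = 4

f factors as (x^2 - 161)(x^2 - 113); the splitting field is K = Q(sqrt(161), sqrt(113)). Since 161, 113, and 18193 are all non-squares in Q, the three subfields Q(sqrt(161)), Q(sqrt(113)), Q(sqrt(18193)) are distinct degree-2 extensions, so [K:Q] = 4 (Klein four Galois group).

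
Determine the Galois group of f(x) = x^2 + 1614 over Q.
Gal(K/Q) = Z/2Z (cyclic of order 2)

x^2 + 1614 is irreducible over Q since -1614 is not a rational square. The splitting field Q(sqrt(-1614)) has degree 2 over Q, and its unique nontrivial automorphism is sqrt(-1614) ↦ -sqrt(-1614). Hence Gal(Q(sqrt(-1614))/Q) = Z/2Z.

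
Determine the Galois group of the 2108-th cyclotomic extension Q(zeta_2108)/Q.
|Gal(Q(zeta_2108)/Q)| = phi(2108) = 960; group ≅ (Z/2108Z)^* ≅ Z/2Z × Z/16Z × Z/30Z

The n-th cyclotomic polynomial Φ_2108(x) is the minimal polynomial of zeta_2108 over Q and has degree phi(2108) = 960. So Q(zeta_2108) is a degree-960 Galois extension with Galois group (Z/2108Z)^*. By CRT, (Z/2108Z)^* ≅ (Z/4Z)^* × (Z/17Z)^* × (Z/31Z)^*. Each prime-power unit group is (Z/4Z)^* ≅ Z/2Z; (Z/17Z)^* ≅ Z/16Z; (Z/31Z)^* ≅ Z/30Z. Hence Gal(Q(zeta_2108)/Q) ≅ Z/2Z × Z/16Z × Z/30Z.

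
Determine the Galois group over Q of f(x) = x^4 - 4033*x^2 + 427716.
Gal(K/Q) = Z/2Z (cyclic of order 2)

f factors as (x^2 - 109)(x^2 - 3924), so the splitting field is K = Q(sqrt(109), sqrt(3924)). The squarefree part of 109 is 109 and the squarefree part of 3924 is also 109, so sqrt(109) and sqrt(3924) are both rational multiples of sqrt(109). Hence Q(sqrt(109)) = Q(sqrt(3924)) = Q(sqrt(109)), and the splitting field collapses to a single degree-2 extension with Galois group Z/2Z.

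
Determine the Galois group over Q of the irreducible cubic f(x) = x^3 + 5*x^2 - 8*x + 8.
Gal(K/Q) = S_3 (symmetric group of order 6)

Compute the discriminant of x^3 + (5)*x^2 + (-8)*x + (8): Δ = -7840. Since Δ is not a rational square, the Galois group is not contained in A_3; it must be the full S_3 (irreducibility of the cubic rules out anything smaller).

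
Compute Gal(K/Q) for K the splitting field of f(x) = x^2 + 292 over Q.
Gal(K/Q) = Z/2Z (cyclic of order 2)

x^2 + 292 is irreducible over Q since -292 is not a rational square. The splitting field Q(sqrt(-292)) has degree 2 over Q, and its unique nontrivial automorphism is sqrt(-292) ↦ -sqrt(-292). Hence Gal(Q(sqrt(-292))/Q) = Z/2Z.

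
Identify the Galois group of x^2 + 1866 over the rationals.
Gal(K/Q) = Z/2Z (cyclic of order 2)

x^2 + 1866 is irreducible over Q since -1866 is not a rational square. The splitting field Q(sqrt(-1866)) has degree 2 over Q, and its unique nontrivial automorphism is sqrt(-1866) ↦ -sqrt(-1866). Hence Gal(Q(sqrt(-1866))/Q) = Z/2Z.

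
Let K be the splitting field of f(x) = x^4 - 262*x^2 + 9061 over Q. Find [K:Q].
[K:Q] = 4

f factors as (x^2 - 221)(x^2 - 41); the splitting field is K = Q(sqrt(221), sqrt(41)). Since 221, 41, and 9061 are all non-squares in Q, the three subfields Q(sqrt(221)), Q(sqrt(41)), Q(sqrt(9061)) are distinct degree-2 extensions, so [K:Q] = 4 (Klein four Galois group).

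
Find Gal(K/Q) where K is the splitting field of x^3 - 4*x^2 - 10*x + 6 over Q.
Gal(K/Q) = S_3 (symmetric group of order 6)

Compute the discriminant of x^3 + (-4)*x^2 + (-10)*x + (6): Δ = 10484. Since Δ is not a rational square, the Galois group is not contained in A_3; it must be the full S_3 (irreducibility of the cubic rules out anything smaller).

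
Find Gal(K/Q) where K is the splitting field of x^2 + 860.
Gal(K/Q) = Z/2Z (cyclic of order 2)

x^2 + 860 is irreducible over Q since -860 is not a rational square. The splitting field Q(sqrt(-860)) has degree 2 over Q, and its unique nontrivial automorphism is sqrt(-860) ↦ -sqrt(-860). Hence Gal(Q(sqrt(-860))/Q) = Z/2Z.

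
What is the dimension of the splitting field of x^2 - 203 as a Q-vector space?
[K:Q] = 2

The polynomial x^2 - 203 is irreducible over Q since 203 is not a perfect square. Its splitting field is Q(sqrt(203)), which has degree 2 over Q.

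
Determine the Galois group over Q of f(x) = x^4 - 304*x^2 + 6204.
Gal(K/Q) = V_4 (Klein four-group, Z/2Z × Z/2Z)

f factors as (x^2 - 282)(x^2 - 22), so the splitting field is K = Q(sqrt(282), sqrt(22)). The elements 282, 22, 6204 are all non-squares in Q, so sqrt(282) and sqrt(22) generate independent quadratic extensions. Thus [K:Q] = 4 and Gal(K/Q) is generated by the two order-2 automorphisms sqrt(282) ↦ -sqrt(282) and sqrt(22) ↦ -sqrt(22), giving V_4.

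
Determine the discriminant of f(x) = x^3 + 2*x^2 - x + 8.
Δ = -2264

For x^3 + a x^2 + b x + c the discriminant is Δ = 18 a b c - 4 a^3 c + a^2 b^2 - 4 b^3 - 27 c^2.
Plug a = 2, b = -1, c = 8:
  18*(2)*(-1)*(8) - 4*(2)^3*(8) + (2)^2*(-1)^2 - 4*(-1)^3 - 27*(8)^2
  = -288 + (-256) + 4 + (4) + (-1728)
  = -2264.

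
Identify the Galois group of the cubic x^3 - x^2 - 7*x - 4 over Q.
Gal(K/Q) = S_3 (symmetric group of order 6)

Compute the discriminant of x^3 + (-1)*x^2 + (-7)*x + (-4): Δ = 469. Since Δ is not a rational square, the Galois group is not contained in A_3; it must be the full S_3 (irreducibility of the cubic rules out anything smaller).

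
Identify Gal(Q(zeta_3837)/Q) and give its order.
|Gal(Q(zeta_3837)/Q)| = phi(3837) = 2556; group ≅ (Z/3837Z)^* ≅ Z/2Z × Z/1278Z

The n-th cyclotomic polynomial Φ_3837(x) is the minimal polynomial of zeta_3837 over Q and has degree phi(3837) = 2556. So Q(zeta_3837) is a degree-2556 Galois extension with Galois group (Z/3837Z)^*. By CRT, (Z/3837Z)^* ≅ (Z/3Z)^* × (Z/1279Z)^*. Each prime-power unit group is (Z/3Z)^* ≅ Z/2Z; (Z/1279Z)^* ≅ Z/1278Z. Hence Gal(Q(zeta_3837)/Q) ≅ Z/2Z × Z/1278Z.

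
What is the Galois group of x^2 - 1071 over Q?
Gal(K/Q) = Z/2Z (cyclic of order 2)

x^2 - 1071 is irreducible over Q since 1071 is not a rational square. The splitting field Q(sqrt(1071)) has degree 2 over Q, and its unique nontrivial automorphism is sqrt(1071) ↦ -sqrt(1071). Hence Gal(Q(sqrt(1071))/Q) = Z/2Z.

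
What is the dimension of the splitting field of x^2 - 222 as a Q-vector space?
[K:Q] = 2

The polynomial x^2 - 222 is irreducible over Q since 222 is not a perfect square. Its splitting field is Q(sqrt(222)), which has degree 2 over Q.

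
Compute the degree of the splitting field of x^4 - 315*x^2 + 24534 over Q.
[K:Q] = 4

f factors as (x^2 - 174)(x^2 - 141); the splitting field is K = Q(sqrt(174), sqrt(141)). Since 174, 141, and 24534 are all non-squares in Q, the three subfields Q(sqrt(174)), Q(sqrt(141)), Q(sqrt(24534)) are distinct degree-2 extensions, so [K:Q] = 4 (Klein four Galois group).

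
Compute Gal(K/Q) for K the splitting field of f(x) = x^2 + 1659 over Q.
Gal(K/Q) = Z/2Z (cyclic of order 2)

x^2 + 1659 is irreducible over Q since -1659 is not a rational square. The splitting field Q(sqrt(-1659)) has degree 2 over Q, and its unique nontrivial automorphism is sqrt(-1659) ↦ -sqrt(-1659). Hence Gal(Q(sqrt(-1659))/Q) = Z/2Z.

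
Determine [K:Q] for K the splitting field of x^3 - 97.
[K:Q] = 6

x^3 - 97 has one real root r = 97^(1/3) and two complex roots r*zeta_3, r*zeta_3^2 where zeta_3 = e^(2*pi*i/3). The splitting field is Q(r, zeta_3). [Q(r):Q] = 3 and [Q(zeta_3):Q] = 2 with gcd = 1, so [Q(r, zeta_3):Q] = 3 * 2 = 6.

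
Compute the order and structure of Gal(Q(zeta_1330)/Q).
|Gal(Q(zeta_1330)/Q)| = phi(1330) = 432; group ≅ (Z/1330Z)^* ≅ Z/4Z × Z/6Z × Z/18Z

The n-th cyclotomic polynomial Φ_1330(x) is the minimal polynomial of zeta_1330 over Q and has degree phi(1330) = 432. So Q(zeta_1330) is a degree-432 Galois extension with Galois group (Z/1330Z)^*. By CRT, (Z/1330Z)^* ≅ (Z/2Z)^* × (Z/5Z)^* × (Z/7Z)^* × (Z/19Z)^*. Each prime-power unit group is (Z/2Z)^* ≅ trivial group (order 1); (Z/5Z)^* ≅ Z/4Z; (Z/7Z)^* ≅ Z/6Z; (Z/19Z)^* ≅ Z/18Z. Hence Gal(Q(zeta_1330)/Q) ≅ Z/4Z × Z/6Z × Z/18Z.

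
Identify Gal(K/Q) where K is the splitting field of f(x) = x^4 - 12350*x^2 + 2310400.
Gal(K/Q) = Z/2Z (cyclic of order 2)

f factors as (x^2 - 12160)(x^2 - 190), so the splitting field is K = Q(sqrt(12160), sqrt(190)). The squarefree part of 12160 is 190 and the squarefree part of 190 is also 190, so sqrt(12160) and sqrt(190) are both rational multiples of sqrt(190). Hence Q(sqrt(12160)) = Q(sqrt(190)) = Q(sqrt(190)), and the splitting field collapses to a single degree-2 extension with Galois group Z/2Z.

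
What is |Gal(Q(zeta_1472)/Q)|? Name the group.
|Gal(Q(zeta_1472)/Q)| = phi(1472) = 704; group ≅ (Z/1472Z)^* ≅ Z/2Z × Z/16Z × Z/22Z

The n-th cyclotomic polynomial Φ_1472(x) is the minimal polynomial of zeta_1472 over Q and has degree phi(1472) = 704. So Q(zeta_1472) is a degree-704 Galois extension with Galois group (Z/1472Z)^*. By CRT, (Z/1472Z)^* ≅ (Z/64Z)^* × (Z/23Z)^*. Each prime-power unit group is (Z/64Z)^* ≅ Z/2Z × Z/16Z; (Z/23Z)^* ≅ Z/22Z. Hence Gal(Q(zeta_1472)/Q) ≅ Z/2Z × Z/16Z × Z/22Z.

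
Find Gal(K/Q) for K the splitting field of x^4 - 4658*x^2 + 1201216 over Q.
Gal(K/Q) = Z/2Z (cyclic of order 2)

f factors as (x^2 - 274)(x^2 - 4384), so the splitting field is K = Q(sqrt(274), sqrt(4384)). The squarefree part of 274 is 274 and the squarefree part of 4384 is also 274, so sqrt(274) and sqrt(4384) are both rational multiples of sqrt(274). Hence Q(sqrt(274)) = Q(sqrt(4384)) = Q(sqrt(274)), and the splitting field collapses to a single degree-2 extension with Galois group Z/2Z.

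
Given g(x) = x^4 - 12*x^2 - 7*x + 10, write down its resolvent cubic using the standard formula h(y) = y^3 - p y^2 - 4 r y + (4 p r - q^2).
h(y) = y^3 + 12*y^2 - 40*y - 529

Identify coefficients: p = -12, q = -7, r = 10.
Plug into h(y) = y^3 - p y^2 - 4 r y + (4 p r - q^2):
  h(y) = y^3 - (-12) y^2 - 4*(10) y + (4*(-12)*(10) - (-7)^2)
       = y^3 + (12) y^2 + (-40) y + (-529).
Simplifying: h(y) = y^3 + 12*y^2 - 40*y - 529.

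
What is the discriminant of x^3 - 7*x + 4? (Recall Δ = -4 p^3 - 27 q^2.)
Δ = 940

For a depressed cubic x^3 + p x + q the discriminant is Δ = -4 p^3 - 27 q^2 = -4*(-7)^3 - 27*(4)^2 = 1372 - 432 = 940.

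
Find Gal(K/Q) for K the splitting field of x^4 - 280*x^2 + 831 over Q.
Gal(K/Q) = V_4 (Klein four-group, Z/2Z × Z/2Z)

f factors as (x^2 - 3)(x^2 - 277), so the splitting field is K = Q(sqrt(3), sqrt(277)). The elements 3, 277, 831 are all non-squares in Q, so sqrt(3) and sqrt(277) generate independent quadratic extensions. Thus [K:Q] = 4 and Gal(K/Q) is generated by the two order-2 automorphisms sqrt(3) ↦ -sqrt(3) and sqrt(277) ↦ -sqrt(277), giving V_4.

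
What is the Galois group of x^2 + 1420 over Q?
Gal(K/Q) = Z/2Z (cyclic of order 2)

x^2 + 1420 is irreducible over Q since -1420 is not a rational square. The splitting field Q(sqrt(-1420)) has degree 2 over Q, and its unique nontrivial automorphism is sqrt(-1420) ↦ -sqrt(-1420). Hence Gal(Q(sqrt(-1420))/Q) = Z/2Z.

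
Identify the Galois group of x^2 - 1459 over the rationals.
Gal(K/Q) = Z/2Z (cyclic of order 2)

x^2 - 1459 is irreducible over Q since 1459 is not a rational square. The splitting field Q(sqrt(1459)) has degree 2 over Q, and its unique nontrivial automorphism is sqrt(1459) ↦ -sqrt(1459). Hence Gal(Q(sqrt(1459))/Q) = Z/2Z.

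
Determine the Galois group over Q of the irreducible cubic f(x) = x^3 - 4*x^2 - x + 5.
Gal(K/Q) = S_3 (symmetric group of order 6)

Compute the discriminant of x^3 + (-4)*x^2 + (-1)*x + (5): Δ = 985. Since Δ is not a rational square, the Galois group is not contained in A_3; it must be the full S_3 (irreducibility of the cubic rules out anything smaller).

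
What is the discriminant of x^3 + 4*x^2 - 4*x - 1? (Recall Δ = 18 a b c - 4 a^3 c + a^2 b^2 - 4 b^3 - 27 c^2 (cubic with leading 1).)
Δ = 1029

For x^3 + a x^2 + b x + c the discriminant is Δ = 18 a b c - 4 a^3 c + a^2 b^2 - 4 b^3 - 27 c^2.
Plug a = 4, b = -4, c = -1:
  18*(4)*(-4)*(-1) - 4*(4)^3*(-1) + (4)^2*(-4)^2 - 4*(-4)^3 - 27*(-1)^2
  = 288 + (256) + 256 + (256) + (-27)
  = 1029.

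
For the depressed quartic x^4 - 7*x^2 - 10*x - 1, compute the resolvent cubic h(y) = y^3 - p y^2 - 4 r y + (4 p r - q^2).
h(y) = y^3 + 7*y^2 + 4*y - 72

Identify coefficients: p = -7, q = -10, r = -1.
Plug into h(y) = y^3 - p y^2 - 4 r y + (4 p r - q^2):
  h(y) = y^3 - (-7) y^2 - 4*(-1) y + (4*(-7)*(-1) - (-10)^2)
       = y^3 + (7) y^2 + (4) y + (-72).
Simplifying: h(y) = y^3 + 7*y^2 + 4*y - 72.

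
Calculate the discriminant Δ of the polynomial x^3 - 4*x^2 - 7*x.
Δ = 2156

For x^3 + a x^2 + b x + c the discriminant is Δ = 18 a b c - 4 a^3 c + a^2 b^2 - 4 b^3 - 27 c^2.
Plug a = -4, b = -7, c = 0:
  18*(-4)*(-7)*(0) - 4*(-4)^3*(0) + (-4)^2*(-7)^2 - 4*(-7)^3 - 27*(0)^2
  = 0 + (0) + 784 + (1372) + (0)
  = 2156.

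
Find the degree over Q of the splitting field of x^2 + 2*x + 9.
[K:Q] = 2

The discriminant of x^2 + (2)*x + (9) is b^2 - 4c = 4 - (36) = -32. Since -32 is not a perfect square in Q, the polynomial is irreducible over Q. Its two roots generate a degree-2 extension, so [K:Q] = 2.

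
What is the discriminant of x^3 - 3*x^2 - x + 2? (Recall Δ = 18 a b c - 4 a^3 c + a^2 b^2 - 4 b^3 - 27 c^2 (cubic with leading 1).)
Δ = 229

For x^3 + a x^2 + b x + c the discriminant is Δ = 18 a b c - 4 a^3 c + a^2 b^2 - 4 b^3 - 27 c^2.
Plug a = -3, b = -1, c = 2:
  18*(-3)*(-1)*(2) - 4*(-3)^3*(2) + (-3)^2*(-1)^2 - 4*(-1)^3 - 27*(2)^2
  = 108 + (216) + 9 + (4) + (-108)
  = 229.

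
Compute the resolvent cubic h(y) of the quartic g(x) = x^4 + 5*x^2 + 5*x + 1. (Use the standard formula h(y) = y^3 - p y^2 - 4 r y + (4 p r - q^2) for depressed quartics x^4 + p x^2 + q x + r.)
h(y) = y^3 - 5*y^2 - 4*y - 5

Identify coefficients: p = 5, q = 5, r = 1.
Plug into h(y) = y^3 - p y^2 - 4 r y + (4 p r - q^2):
  h(y) = y^3 - (5) y^2 - 4*(1) y + (4*(5)*(1) - (5)^2)
       = y^3 + (-5) y^2 + (-4) y + (-5).
Simplifying: h(y) = y^3 - 5*y^2 - 4*y - 5.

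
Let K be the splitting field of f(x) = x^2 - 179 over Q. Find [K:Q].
[K:Q] = 2

The polynomial x^2 - 179 is irreducible over Q since 179 is not a perfect square. Its splitting field is Q(sqrt(179)), which has degree 2 over Q.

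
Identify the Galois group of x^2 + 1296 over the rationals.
Gal(K/Q) = Z/2Z (cyclic of order 2)

x^2 + 1296 is irreducible over Q since -1296 is not a rational square. The splitting field Q(sqrt(-1296)) has degree 2 over Q, and its unique nontrivial automorphism is sqrt(-1296) ↦ -sqrt(-1296). Hence Gal(Q(sqrt(-1296))/Q) = Z/2Z.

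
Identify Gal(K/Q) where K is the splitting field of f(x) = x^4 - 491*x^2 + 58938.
Gal(K/Q) = V_4 (Klein four-group, Z/2Z × Z/2Z)

f factors as (x^2 - 209)(x^2 - 282), so the splitting field is K = Q(sqrt(209), sqrt(282)). The elements 209, 282, 58938 are all non-squares in Q, so sqrt(209) and sqrt(282) generate independent quadratic extensions. Thus [K:Q] = 4 and Gal(K/Q) is generated by the two order-2 automorphisms sqrt(209) ↦ -sqrt(209) and sqrt(282) ↦ -sqrt(282), giving V_4.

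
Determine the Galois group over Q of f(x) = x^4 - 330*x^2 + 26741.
Gal(K/Q) = V_4 (Klein four-group, Z/2Z × Z/2Z)

f factors as (x^2 - 187)(x^2 - 143), so the splitting field is K = Q(sqrt(187), sqrt(143)). The elements 187, 143, 26741 are all non-squares in Q, so sqrt(187) and sqrt(143) generate independent quadratic extensions. Thus [K:Q] = 4 and Gal(K/Q) is generated by the two order-2 automorphisms sqrt(187) ↦ -sqrt(187) and sqrt(143) ↦ -sqrt(143), giving V_4.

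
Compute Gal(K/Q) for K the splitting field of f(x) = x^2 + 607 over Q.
Gal(K/Q) = Z/2Z (cyclic of order 2)

x^2 + 607 is irreducible over Q since -607 is not a rational square. The splitting field Q(sqrt(-607)) has degree 2 over Q, and its unique nontrivial automorphism is sqrt(-607) ↦ -sqrt(-607). Hence Gal(Q(sqrt(-607))/Q) = Z/2Z.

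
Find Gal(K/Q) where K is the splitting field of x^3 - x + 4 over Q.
Gal(K/Q) = S_3 (symmetric group of order 6)

Compute the discriminant of x^3 + (0)*x^2 + (-1)*x + (4): Δ = -428. Since Δ is not a rational square, the Galois group is not contained in A_3; it must be the full S_3 (irreducibility of the cubic rules out anything smaller).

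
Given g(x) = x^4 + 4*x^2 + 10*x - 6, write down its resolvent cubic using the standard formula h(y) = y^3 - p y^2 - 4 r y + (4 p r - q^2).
h(y) = y^3 - 4*y^2 + 24*y - 196

Identify coefficients: p = 4, q = 10, r = -6.
Plug into h(y) = y^3 - p y^2 - 4 r y + (4 p r - q^2):
  h(y) = y^3 - (4) y^2 - 4*(-6) y + (4*(4)*(-6) - (10)^2)
       = y^3 + (-4) y^2 + (24) y + (-196).
Simplifying: h(y) = y^3 - 4*y^2 + 24*y - 196.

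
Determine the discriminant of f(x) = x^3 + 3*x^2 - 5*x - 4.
Δ = 1805

For x^3 + a x^2 + b x + c the discriminant is Δ = 18 a b c - 4 a^3 c + a^2 b^2 - 4 b^3 - 27 c^2.
Plug a = 3, b = -5, c = -4:
  18*(3)*(-5)*(-4) - 4*(3)^3*(-4) + (3)^2*(-5)^2 - 4*(-5)^3 - 27*(-4)^2
  = 1080 + (432) + 225 + (500) + (-432)
  = 1805.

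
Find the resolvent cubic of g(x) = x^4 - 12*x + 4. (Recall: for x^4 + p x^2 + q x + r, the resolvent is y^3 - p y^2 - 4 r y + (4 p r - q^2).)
h(y) = y^3 - 16*y - 144

Identify coefficients: p = 0, q = -12, r = 4.
Plug into h(y) = y^3 - p y^2 - 4 r y + (4 p r - q^2):
  h(y) = y^3 - (0) y^2 - 4*(4) y + (4*(0)*(4) - (-12)^2)
       = y^3 + (0) y^2 + (-16) y + (-144).
Simplifying: h(y) = y^3 - 16*y - 144.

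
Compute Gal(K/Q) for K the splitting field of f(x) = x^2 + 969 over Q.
Gal(K/Q) = Z/2Z (cyclic of order 2)

x^2 + 969 is irreducible over Q since -969 is not a rational square. The splitting field Q(sqrt(-969)) has degree 2 over Q, and its unique nontrivial automorphism is sqrt(-969) ↦ -sqrt(-969). Hence Gal(Q(sqrt(-969))/Q) = Z/2Z.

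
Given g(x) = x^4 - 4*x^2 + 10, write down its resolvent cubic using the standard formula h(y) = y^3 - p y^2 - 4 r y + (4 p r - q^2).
h(y) = y^3 + 4*y^2 - 40*y - 160

Identify coefficients: p = -4, q = 0, r = 10.
Plug into h(y) = y^3 - p y^2 - 4 r y + (4 p r - q^2):
  h(y) = y^3 - (-4) y^2 - 4*(10) y + (4*(-4)*(10) - (0)^2)
       = y^3 + (4) y^2 + (-40) y + (-160).
Simplifying: h(y) = y^3 + 4*y^2 - 40*y - 160.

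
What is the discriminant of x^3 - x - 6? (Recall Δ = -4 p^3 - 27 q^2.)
Δ = -968

For a depressed cubic x^3 + p x + q the discriminant is Δ = -4 p^3 - 27 q^2 = -4*(-1)^3 - 27*(-6)^2 = 4 - 972 = -968.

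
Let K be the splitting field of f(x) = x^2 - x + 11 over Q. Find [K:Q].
[K:Q] = 2

The discriminant of x^2 + (-1)*x + (11) is b^2 - 4c = 1 - (44) = -43. Since -43 is not a perfect square in Q, the polynomial is irreducible over Q. Its two roots generate a degree-2 extension, so [K:Q] = 2.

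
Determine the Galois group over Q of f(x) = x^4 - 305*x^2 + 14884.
Gal(K/Q) = Z/2Z (cyclic of order 2)

f factors as (x^2 - 61)(x^2 - 244), so the splitting field is K = Q(sqrt(61), sqrt(244)). The squarefree part of 61 is 61 and the squarefree part of 244 is also 61, so sqrt(61) and sqrt(244) are both rational multiples of sqrt(61). Hence Q(sqrt(61)) = Q(sqrt(244)) = Q(sqrt(61)), and the splitting field collapses to a single degree-2 extension with Galois group Z/2Z.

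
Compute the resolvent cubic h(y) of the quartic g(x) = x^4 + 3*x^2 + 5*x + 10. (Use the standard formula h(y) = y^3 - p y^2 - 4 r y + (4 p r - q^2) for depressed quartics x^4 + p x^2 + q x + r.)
h(y) = y^3 - 3*y^2 - 40*y + 95

Identify coefficients: p = 3, q = 5, r = 10.
Plug into h(y) = y^3 - p y^2 - 4 r y + (4 p r - q^2):
  h(y) = y^3 - (3) y^2 - 4*(10) y + (4*(3)*(10) - (5)^2)
       = y^3 + (-3) y^2 + (-40) y + (95).
Simplifying: h(y) = y^3 - 3*y^2 - 40*y + 95.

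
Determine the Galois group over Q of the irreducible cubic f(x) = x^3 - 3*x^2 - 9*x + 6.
Gal(K/Q) = S_3 (symmetric group of order 6)

Compute the discriminant of x^3 + (-3)*x^2 + (-9)*x + (6): Δ = 6237. Since Δ is not a rational square, the Galois group is not contained in A_3; it must be the full S_3 (irreducibility of the cubic rules out anything smaller).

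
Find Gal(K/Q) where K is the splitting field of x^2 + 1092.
Gal(K/Q) = Z/2Z (cyclic of order 2)

x^2 + 1092 is irreducible over Q since -1092 is not a rational square. The splitting field Q(sqrt(-1092)) has degree 2 over Q, and its unique nontrivial automorphism is sqrt(-1092) ↦ -sqrt(-1092). Hence Gal(Q(sqrt(-1092))/Q) = Z/2Z.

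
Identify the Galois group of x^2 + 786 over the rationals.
Gal(K/Q) = Z/2Z (cyclic of order 2)

x^2 + 786 is irreducible over Q since -786 is not a rational square. The splitting field Q(sqrt(-786)) has degree 2 over Q, and its unique nontrivial automorphism is sqrt(-786) ↦ -sqrt(-786). Hence Gal(Q(sqrt(-786))/Q) = Z/2Z.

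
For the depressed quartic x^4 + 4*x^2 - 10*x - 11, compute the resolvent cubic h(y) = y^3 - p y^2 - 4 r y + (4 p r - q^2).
h(y) = y^3 - 4*y^2 + 44*y - 276

Identify coefficients: p = 4, q = -10, r = -11.
Plug into h(y) = y^3 - p y^2 - 4 r y + (4 p r - q^2):
  h(y) = y^3 - (4) y^2 - 4*(-11) y + (4*(4)*(-11) - (-10)^2)
       = y^3 + (-4) y^2 + (44) y + (-276).
Simplifying: h(y) = y^3 - 4*y^2 + 44*y - 276.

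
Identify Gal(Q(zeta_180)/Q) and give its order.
|Gal(Q(zeta_180)/Q)| = phi(180) = 48; group ≅ (Z/180Z)^* ≅ Z/2Z × Z/4Z × Z/6Z

The n-th cyclotomic polynomial Φ_180(x) is the minimal polynomial of zeta_180 over Q and has degree phi(180) = 48. So Q(zeta_180) is a degree-48 Galois extension with Galois group (Z/180Z)^*. By CRT, (Z/180Z)^* ≅ (Z/4Z)^* × (Z/9Z)^* × (Z/5Z)^*. Each prime-power unit group is (Z/4Z)^* ≅ Z/2Z; (Z/9Z)^* ≅ Z/6Z; (Z/5Z)^* ≅ Z/4Z. Hence Gal(Q(zeta_180)/Q) ≅ Z/2Z × Z/4Z × Z/6Z.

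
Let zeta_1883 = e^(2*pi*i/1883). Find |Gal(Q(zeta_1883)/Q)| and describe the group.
|Gal(Q(zeta_1883)/Q)| = phi(1883) = 1608; group ≅ (Z/1883Z)^* ≅ Z/6Z × Z/268Z

The n-th cyclotomic polynomial Φ_1883(x) is the minimal polynomial of zeta_1883 over Q and has degree phi(1883) = 1608. So Q(zeta_1883) is a degree-1608 Galois extension with Galois group (Z/1883Z)^*. By CRT, (Z/1883Z)^* ≅ (Z/7Z)^* × (Z/269Z)^*. Each prime-power unit group is (Z/7Z)^* ≅ Z/6Z; (Z/269Z)^* ≅ Z/268Z. Hence Gal(Q(zeta_1883)/Q) ≅ Z/6Z × Z/268Z.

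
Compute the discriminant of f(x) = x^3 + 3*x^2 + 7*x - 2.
Δ = -1579

For x^3 + a x^2 + b x + c the discriminant is Δ = 18 a b c - 4 a^3 c + a^2 b^2 - 4 b^3 - 27 c^2.
Plug a = 3, b = 7, c = -2:
  18*(3)*(7)*(-2) - 4*(3)^3*(-2) + (3)^2*(7)^2 - 4*(7)^3 - 27*(-2)^2
  = -756 + (216) + 441 + (-1372) + (-108)
  = -1579.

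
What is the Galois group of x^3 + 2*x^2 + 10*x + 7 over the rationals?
Gal(K/Q) = S_3 (symmetric group of order 6)

Compute the discriminant of x^3 + (2)*x^2 + (10)*x + (7): Δ = -2627. Since Δ is not a rational square, the Galois group is not contained in A_3; it must be the full S_3 (irreducibility of the cubic rules out anything smaller).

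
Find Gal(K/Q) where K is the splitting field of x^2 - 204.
Gal(K/Q) = Z/2Z (cyclic of order 2)

x^2 - 204 is irreducible over Q since 204 is not a rational square. The splitting field Q(sqrt(204)) has degree 2 over Q, and its unique nontrivial automorphism is sqrt(204) ↦ -sqrt(204). Hence Gal(Q(sqrt(204))/Q) = Z/2Z.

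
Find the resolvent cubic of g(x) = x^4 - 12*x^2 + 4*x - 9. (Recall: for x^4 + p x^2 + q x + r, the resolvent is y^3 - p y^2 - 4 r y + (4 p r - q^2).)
h(y) = y^3 + 12*y^2 + 36*y + 416

Identify coefficients: p = -12, q = 4, r = -9.
Plug into h(y) = y^3 - p y^2 - 4 r y + (4 p r - q^2):
  h(y) = y^3 - (-12) y^2 - 4*(-9) y + (4*(-12)*(-9) - (4)^2)
       = y^3 + (12) y^2 + (36) y + (416).
Simplifying: h(y) = y^3 + 12*y^2 + 36*y + 416.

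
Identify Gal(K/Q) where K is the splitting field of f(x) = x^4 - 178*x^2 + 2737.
Gal(K/Q) = V_4 (Klein four-group, Z/2Z × Z/2Z)

f factors as (x^2 - 161)(x^2 - 17), so the splitting field is K = Q(sqrt(161), sqrt(17)). The elements 161, 17, 2737 are all non-squares in Q, so sqrt(161) and sqrt(17) generate independent quadratic extensions. Thus [K:Q] = 4 and Gal(K/Q) is generated by the two order-2 automorphisms sqrt(161) ↦ -sqrt(161) and sqrt(17) ↦ -sqrt(17), giving V_4.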